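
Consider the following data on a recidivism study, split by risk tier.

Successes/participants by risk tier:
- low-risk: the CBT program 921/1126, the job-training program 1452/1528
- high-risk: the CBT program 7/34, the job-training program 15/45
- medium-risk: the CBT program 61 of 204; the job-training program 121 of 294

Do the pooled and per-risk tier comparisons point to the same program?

Yes

Low-risk: the CBT program 921/1126 = 81.8%, the job-training program 1452/1528 = 95.0% → the job-training program
High-risk: the CBT program 7/34 = 20.6%, the job-training program 15/45 = 33.3% → the job-training program
Medium-risk: the CBT program 61/204 = 29.9%, the job-training program 121/294 = 41.2% → the job-training program
Overall: the CBT program 989/1364 = 72.5%, the job-training program 1588/1867 = 85.1% → the job-training program
The job-training program wins overall and in every risk group — no reversal.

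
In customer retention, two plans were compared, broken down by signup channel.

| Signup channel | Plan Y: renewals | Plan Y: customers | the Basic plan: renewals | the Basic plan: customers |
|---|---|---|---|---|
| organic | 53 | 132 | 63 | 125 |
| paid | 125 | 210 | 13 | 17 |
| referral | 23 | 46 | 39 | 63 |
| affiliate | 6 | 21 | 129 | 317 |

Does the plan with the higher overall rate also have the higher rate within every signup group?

Organic: Plan Y 53/132 = 40.2%, the Basic plan 63/125 = 50.4% → the Basic plan
Paid: Plan Y 125/210 = 59.5%, the Basic plan 13/17 = 76.5% → the Basic plan
Referral: Plan Y 23/46 = 50.0%, the Basic plan 39/63 = 61.9% → the Basic plan
Affiliate: Plan Y 6/21 = 28.6%, the Basic plan 129/317 = 40.7% → the Basic plan
Overall: Plan Y 207/409 = 50.6%, the Basic plan 244/522 = 46.7% → Plan Y
The Basic plan wins each signup group but Plan Y wins overall — the comparison reverses. The Basic plan's customers skew toward affiliate, which has a lower base rate.

No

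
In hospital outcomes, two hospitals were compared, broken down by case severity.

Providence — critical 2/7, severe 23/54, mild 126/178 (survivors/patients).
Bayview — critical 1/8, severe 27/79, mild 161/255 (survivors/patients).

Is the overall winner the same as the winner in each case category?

Critical: Providence 2/7 = 28.6%, Bayview 1/8 = 12.5% → Providence
Severe: Providence 23/54 = 42.6%, Bayview 27/79 = 34.2% → Providence
Mild: Providence 126/178 = 70.8%, Bayview 161/255 = 63.1% → Providence
Overall: Providence 151/239 = 63.2%, Bayview 189/342 = 55.3% → Providence
Providence wins overall and in every case group — no reversal.

Yes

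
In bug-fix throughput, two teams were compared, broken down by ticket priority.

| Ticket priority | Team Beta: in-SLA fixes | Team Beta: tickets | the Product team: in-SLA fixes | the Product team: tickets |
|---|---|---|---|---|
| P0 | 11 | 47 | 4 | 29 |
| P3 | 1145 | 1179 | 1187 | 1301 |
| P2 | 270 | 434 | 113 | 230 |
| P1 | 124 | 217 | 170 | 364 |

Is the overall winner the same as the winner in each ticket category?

P0: Team Beta 11/47 = 23.4%, the Product team 4/29 = 13.8% → Team Beta
P3: Team Beta 1145/1179 = 97.1%, the Product team 1187/1301 = 91.2% → Team Beta
P2: Team Beta 270/434 = 62.2%, the Product team 113/230 = 49.1% → Team Beta
P1: Team Beta 124/217 = 57.1%, the Product team 170/364 = 46.7% → Team Beta
Overall: Team Beta 1550/1877 = 82.6%, the Product team 1474/1924 = 76.6% → Team Beta
Team Beta wins overall and in every ticket group — no reversal.

Yes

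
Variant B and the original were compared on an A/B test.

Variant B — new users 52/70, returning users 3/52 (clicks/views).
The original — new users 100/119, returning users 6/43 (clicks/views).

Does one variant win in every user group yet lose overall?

No

New users: Variant B 52/70 = 74.3%, the original 100/119 = 84.0% → the original
Returning users: Variant B 3/52 = 5.8%, the original 6/43 = 14.0% → the original
Overall: Variant B 55/122 = 45.1%, the original 106/162 = 65.4% → the original
The original wins overall and in every user group — no reversal.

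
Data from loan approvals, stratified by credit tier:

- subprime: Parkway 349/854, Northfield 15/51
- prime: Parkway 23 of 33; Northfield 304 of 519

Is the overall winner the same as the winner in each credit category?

No

Subprime: Parkway 349/854 = 40.9%, Northfield 15/51 = 29.4% → Parkway
Prime: Parkway 23/33 = 69.7%, Northfield 304/519 = 58.6% → Parkway
Overall: Parkway 372/887 = 41.9%, Northfield 319/570 = 56.0% → Northfield
Parkway wins each credit group but Northfield wins overall — the comparison reverses. Parkway's applications skew toward subprime, which has a lower base rate.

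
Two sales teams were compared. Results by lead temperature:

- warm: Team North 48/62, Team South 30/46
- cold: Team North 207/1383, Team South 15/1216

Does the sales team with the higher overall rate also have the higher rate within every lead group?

Yes

Warm: Team North 48/62 = 77.4%, Team South 30/46 = 65.2% → Team North
Cold: Team North 207/1383 = 15.0%, Team South 15/1216 = 1.2% → Team North
Overall: Team North 255/1445 = 17.6%, Team South 45/1262 = 3.6% → Team North
Team North wins overall and in every lead group — no reversal.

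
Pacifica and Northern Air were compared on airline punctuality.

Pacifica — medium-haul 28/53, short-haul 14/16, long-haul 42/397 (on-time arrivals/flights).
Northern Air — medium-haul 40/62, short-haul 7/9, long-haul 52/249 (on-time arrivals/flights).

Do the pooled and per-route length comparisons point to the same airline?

Medium-haul: Pacifica 28/53 = 52.8%, Northern Air 40/62 = 64.5% → Northern Air
Short-haul: Pacifica 14/16 = 87.5%, Northern Air 7/9 = 77.8% → Pacifica
Long-haul: Pacifica 42/397 = 10.6%, Northern Air 52/249 = 20.9% → Northern Air
Overall: Pacifica 84/466 = 18.0%, Northern Air 99/320 = 30.9% → Northern Air
Neither sweeps: Pacifica wins 1 of 3 groups, Northern Air wins 2. Northern Air wins overall but not every group — no Simpson reversal.

No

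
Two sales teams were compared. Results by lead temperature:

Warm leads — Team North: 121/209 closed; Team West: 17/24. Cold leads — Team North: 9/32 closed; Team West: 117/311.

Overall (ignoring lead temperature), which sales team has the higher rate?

Warm: Team North 121/209 = 57.9%, Team West 17/24 = 70.8% → Team West
Cold: Team North 9/32 = 28.1%, Team West 117/311 = 37.6% → Team West
Overall: Team North 130/241 = 53.9%, Team West 134/335 = 40.0% → Team North
(Team West wins every lead group but Team North wins overall — Team West's leads skew toward the low-rate cold group.)

Team North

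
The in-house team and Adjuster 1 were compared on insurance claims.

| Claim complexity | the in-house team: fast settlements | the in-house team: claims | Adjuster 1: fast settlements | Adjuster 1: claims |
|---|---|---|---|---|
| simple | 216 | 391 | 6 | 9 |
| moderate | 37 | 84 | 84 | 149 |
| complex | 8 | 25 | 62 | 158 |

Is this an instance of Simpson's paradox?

Simple: the in-house team 216/391 = 55.2%, Adjuster 1 6/9 = 66.7% → Adjuster 1
Moderate: the in-house team 37/84 = 44.0%, Adjuster 1 84/149 = 56.4% → Adjuster 1
Complex: the in-house team 8/25 = 32.0%, Adjuster 1 62/158 = 39.2% → Adjuster 1
Overall: the in-house team 261/500 = 52.2%, Adjuster 1 152/316 = 48.1% → the in-house team
Adjuster 1 wins each claim group but the in-house team wins overall — the comparison reverses. Adjuster 1's claims skew toward complex, which has a lower base rate.

Yes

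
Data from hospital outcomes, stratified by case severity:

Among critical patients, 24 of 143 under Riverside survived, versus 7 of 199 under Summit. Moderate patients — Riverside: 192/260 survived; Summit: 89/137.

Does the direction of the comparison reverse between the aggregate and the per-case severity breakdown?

No

Critical: Riverside 24/143 = 16.8%, Summit 7/199 = 3.5% → Riverside
Moderate: Riverside 192/260 = 73.8%, Summit 89/137 = 65.0% → Riverside
Overall: Riverside 216/403 = 53.6%, Summit 96/336 = 28.6% → Riverside
Riverside wins overall and in every case group — no reversal.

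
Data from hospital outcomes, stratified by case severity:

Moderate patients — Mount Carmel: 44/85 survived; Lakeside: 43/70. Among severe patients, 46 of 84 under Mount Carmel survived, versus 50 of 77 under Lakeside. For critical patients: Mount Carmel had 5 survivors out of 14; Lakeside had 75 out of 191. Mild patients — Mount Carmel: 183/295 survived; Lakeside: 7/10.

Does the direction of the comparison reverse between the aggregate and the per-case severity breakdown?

Yes

Moderate: Mount Carmel 44/85 = 51.8%, Lakeside 43/70 = 61.4% → Lakeside
Severe: Mount Carmel 46/84 = 54.8%, Lakeside 50/77 = 64.9% → Lakeside
Critical: Mount Carmel 5/14 = 35.7%, Lakeside 75/191 = 39.3% → Lakeside
Mild: Mount Carmel 183/295 = 62.0%, Lakeside 7/10 = 70.0% → Lakeside
Overall: Mount Carmel 278/478 = 58.2%, Lakeside 175/348 = 50.3% → Mount Carmel
Lakeside wins each case group but Mount Carmel wins overall — the comparison reverses. Lakeside's patients skew toward critical, which has a lower base rate.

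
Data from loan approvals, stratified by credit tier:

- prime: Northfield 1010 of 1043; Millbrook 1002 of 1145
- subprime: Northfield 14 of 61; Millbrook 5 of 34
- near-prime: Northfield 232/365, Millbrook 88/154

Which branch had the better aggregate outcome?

Northfield

Prime: Northfield 1010/1043 = 96.8%, Millbrook 1002/1145 = 87.5% → Northfield
Subprime: Northfield 14/61 = 23.0%, Millbrook 5/34 = 14.7% → Northfield
Near-prime: Northfield 232/365 = 63.6%, Millbrook 88/154 = 57.1% → Northfield
Overall: Northfield 1256/1469 = 85.5%, Millbrook 1095/1333 = 82.1% → Northfield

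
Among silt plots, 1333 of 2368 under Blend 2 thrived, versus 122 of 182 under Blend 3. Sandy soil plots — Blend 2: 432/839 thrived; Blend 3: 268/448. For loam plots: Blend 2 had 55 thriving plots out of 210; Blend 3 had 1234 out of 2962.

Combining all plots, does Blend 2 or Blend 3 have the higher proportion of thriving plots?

Silt: Blend 2 1333/2368 = 56.3%, Blend 3 122/182 = 67.0% → Blend 3
Sandy soil: Blend 2 432/839 = 51.5%, Blend 3 268/448 = 59.8% → Blend 3
Loam: Blend 2 55/210 = 26.2%, Blend 3 1234/2962 = 41.7% → Blend 3
Overall: Blend 2 1820/3417 = 53.3%, Blend 3 1624/3592 = 45.2% → Blend 2
(Blend 3 wins every soil group but Blend 2 wins overall — Blend 3's plots skew toward the low-rate loam group.)

Blend 2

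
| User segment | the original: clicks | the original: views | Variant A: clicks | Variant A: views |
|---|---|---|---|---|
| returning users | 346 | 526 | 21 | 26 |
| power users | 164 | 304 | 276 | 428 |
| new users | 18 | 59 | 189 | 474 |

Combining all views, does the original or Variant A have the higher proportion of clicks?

the original

Returning users: the original 346/526 = 65.8%, Variant A 21/26 = 80.8% → Variant A
Power users: the original 164/304 = 53.9%, Variant A 276/428 = 64.5% → Variant A
New users: the original 18/59 = 30.5%, Variant A 189/474 = 39.9% → Variant A
Overall: the original 528/889 = 59.4%, Variant A 486/928 = 52.4% → the original
(Variant A wins every user group but the original wins overall — Variant A's views skew toward the low-rate new users group.)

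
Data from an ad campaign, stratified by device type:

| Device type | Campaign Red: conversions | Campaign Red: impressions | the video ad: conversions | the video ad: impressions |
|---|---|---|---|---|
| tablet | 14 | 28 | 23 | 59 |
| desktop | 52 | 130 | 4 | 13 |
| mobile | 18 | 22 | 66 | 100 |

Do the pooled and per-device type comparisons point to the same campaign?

Tablet: Campaign Red 14/28 = 50.0%, the video ad 23/59 = 39.0% → Campaign Red
Desktop: Campaign Red 52/130 = 40.0%, the video ad 4/13 = 30.8% → Campaign Red
Mobile: Campaign Red 18/22 = 81.8%, the video ad 66/100 = 66.0% → Campaign Red
Overall: Campaign Red 84/180 = 46.7%, the video ad 93/172 = 54.1% → the video ad
Campaign Red wins each device group but the video ad wins overall — the comparison reverses. Campaign Red's impressions skew toward desktop, which has a lower base rate.

No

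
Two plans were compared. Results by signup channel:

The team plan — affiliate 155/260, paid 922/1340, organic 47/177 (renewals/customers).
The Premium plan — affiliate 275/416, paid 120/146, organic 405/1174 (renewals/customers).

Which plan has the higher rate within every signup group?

the Premium plan

Affiliate: the team plan 155/260 = 59.6%, the Premium plan 275/416 = 66.1% → the Premium plan
Paid: the team plan 922/1340 = 68.8%, the Premium plan 120/146 = 82.2% → the Premium plan
Organic: the team plan 47/177 = 26.6%, the Premium plan 405/1174 = 34.5% → the Premium plan
The Premium plan has the higher rate in all 3 groups.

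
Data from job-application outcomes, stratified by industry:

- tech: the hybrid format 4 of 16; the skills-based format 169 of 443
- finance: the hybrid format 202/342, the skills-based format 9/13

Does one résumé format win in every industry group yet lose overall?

Yes

Tech: the hybrid format 4/16 = 25.0%, the skills-based format 169/443 = 38.1% → the skills-based format
Finance: the hybrid format 202/342 = 59.1%, the skills-based format 9/13 = 69.2% → the skills-based format
Overall: the hybrid format 206/358 = 57.5%, the skills-based format 178/456 = 39.0% → the hybrid format
The skills-based format wins each industry group but the hybrid format wins overall — the comparison reverses. The skills-based format's applications skew toward tech, which has a lower base rate.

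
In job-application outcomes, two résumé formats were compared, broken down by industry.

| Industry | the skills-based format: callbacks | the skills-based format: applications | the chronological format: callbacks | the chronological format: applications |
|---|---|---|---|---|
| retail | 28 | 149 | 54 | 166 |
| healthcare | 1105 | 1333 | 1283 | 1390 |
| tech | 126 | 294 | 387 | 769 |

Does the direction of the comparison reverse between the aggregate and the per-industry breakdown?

No

Retail: the skills-based format 28/149 = 18.8%, the chronological format 54/166 = 32.5% → the chronological format
Healthcare: the skills-based format 1105/1333 = 82.9%, the chronological format 1283/1390 = 92.3% → the chronological format
Tech: the skills-based format 126/294 = 42.9%, the chronological format 387/769 = 50.3% → the chronological format
Overall: the skills-based format 1259/1776 = 70.9%, the chronological format 1724/2325 = 74.2% → the chronological format
The chronological format wins overall and in every industry group — no reversal.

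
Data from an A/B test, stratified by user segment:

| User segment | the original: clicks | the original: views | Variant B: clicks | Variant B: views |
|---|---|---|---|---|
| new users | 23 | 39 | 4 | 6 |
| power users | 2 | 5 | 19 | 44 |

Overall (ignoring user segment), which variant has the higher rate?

the original

New users: the original 23/39 = 59.0%, Variant B 4/6 = 66.7% → Variant B
Power users: the original 2/5 = 40.0%, Variant B 19/44 = 43.2% → Variant B
Overall: the original 25/44 = 56.8%, Variant B 23/50 = 46.0% → the original
(Variant B wins every user group but the original wins overall — Variant B's views skew toward the low-rate power users group.)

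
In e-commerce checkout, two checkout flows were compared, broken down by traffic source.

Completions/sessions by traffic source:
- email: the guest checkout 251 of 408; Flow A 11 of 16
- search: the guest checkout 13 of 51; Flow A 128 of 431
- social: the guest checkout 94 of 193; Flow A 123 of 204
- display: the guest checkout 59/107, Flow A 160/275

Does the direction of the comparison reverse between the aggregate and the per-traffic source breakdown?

Yes

Email: the guest checkout 251/408 = 61.5%, Flow A 11/16 = 68.8% → Flow A
Search: the guest checkout 13/51 = 25.5%, Flow A 128/431 = 29.7% → Flow A
Social: the guest checkout 94/193 = 48.7%, Flow A 123/204 = 60.3% → Flow A
Display: the guest checkout 59/107 = 55.1%, Flow A 160/275 = 58.2% → Flow A
Overall: the guest checkout 417/759 = 54.9%, Flow A 422/926 = 45.6% → the guest checkout
Flow A wins each traffic group but the guest checkout wins overall — the comparison reverses. Flow A's sessions skew toward search, which has a lower base rate.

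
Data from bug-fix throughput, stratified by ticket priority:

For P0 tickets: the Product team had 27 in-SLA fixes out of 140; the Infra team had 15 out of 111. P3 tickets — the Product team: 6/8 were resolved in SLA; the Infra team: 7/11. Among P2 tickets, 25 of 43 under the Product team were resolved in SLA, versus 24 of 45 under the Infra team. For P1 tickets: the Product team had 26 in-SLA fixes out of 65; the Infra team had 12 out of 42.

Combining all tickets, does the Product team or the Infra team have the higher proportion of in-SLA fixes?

the Product team

P0: the Product team 27/140 = 19.3%, the Infra team 15/111 = 13.5% → the Product team
P3: the Product team 6/8 = 75.0%, the Infra team 7/11 = 63.6% → the Product team
P2: the Product team 25/43 = 58.1%, the Infra team 24/45 = 53.3% → the Product team
P1: the Product team 26/65 = 40.0%, the Infra team 12/42 = 28.6% → the Product team
Overall: the Product team 84/256 = 32.8%, the Infra team 58/209 = 27.8% → the Product team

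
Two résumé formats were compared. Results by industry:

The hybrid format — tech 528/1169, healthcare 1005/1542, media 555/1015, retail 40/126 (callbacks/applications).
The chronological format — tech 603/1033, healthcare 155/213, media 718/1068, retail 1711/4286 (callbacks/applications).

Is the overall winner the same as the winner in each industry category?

No

Tech: the hybrid format 528/1169 = 45.2%, the chronological format 603/1033 = 58.4% → the chronological format
Healthcare: the hybrid format 1005/1542 = 65.2%, the chronological format 155/213 = 72.8% → the chronological format
Media: the hybrid format 555/1015 = 54.7%, the chronological format 718/1068 = 67.2% → the chronological format
Retail: the hybrid format 40/126 = 31.7%, the chronological format 1711/4286 = 39.9% → the chronological format
Overall: the hybrid format 2128/3852 = 55.2%, the chronological format 3187/6600 = 48.3% → the hybrid format
The chronological format wins each industry group but the hybrid format wins overall — the comparison reverses. The chronological format's applications skew toward retail, which has a lower base rate.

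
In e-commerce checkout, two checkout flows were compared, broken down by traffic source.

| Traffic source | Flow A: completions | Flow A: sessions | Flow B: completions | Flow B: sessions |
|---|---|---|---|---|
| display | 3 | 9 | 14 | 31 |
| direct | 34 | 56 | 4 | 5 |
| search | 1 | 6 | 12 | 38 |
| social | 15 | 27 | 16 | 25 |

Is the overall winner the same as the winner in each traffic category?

Display: Flow A 3/9 = 33.3%, Flow B 14/31 = 45.2% → Flow B
Direct: Flow A 34/56 = 60.7%, Flow B 4/5 = 80.0% → Flow B
Search: Flow A 1/6 = 16.7%, Flow B 12/38 = 31.6% → Flow B
Social: Flow A 15/27 = 55.6%, Flow B 16/25 = 64.0% → Flow B
Overall: Flow A 53/98 = 54.1%, Flow B 46/99 = 46.5% → Flow A
Flow B wins each traffic group but Flow A wins overall — the comparison reverses. Flow B's sessions skew toward search, which has a lower base rate.

No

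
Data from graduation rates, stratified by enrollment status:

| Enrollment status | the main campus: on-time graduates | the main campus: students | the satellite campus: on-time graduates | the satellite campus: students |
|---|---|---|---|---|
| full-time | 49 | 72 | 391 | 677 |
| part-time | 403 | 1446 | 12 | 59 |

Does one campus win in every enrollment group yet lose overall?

Full-time: the main campus 49/72 = 68.1%, the satellite campus 391/677 = 57.8% → the main campus
Part-time: the main campus 403/1446 = 27.9%, the satellite campus 12/59 = 20.3% → the main campus
Overall: the main campus 452/1518 = 29.8%, the satellite campus 403/736 = 54.8% → the satellite campus
The main campus wins each enrollment group but the satellite campus wins overall — the comparison reverses. The main campus's students skew toward part-time, which has a lower base rate.

Yes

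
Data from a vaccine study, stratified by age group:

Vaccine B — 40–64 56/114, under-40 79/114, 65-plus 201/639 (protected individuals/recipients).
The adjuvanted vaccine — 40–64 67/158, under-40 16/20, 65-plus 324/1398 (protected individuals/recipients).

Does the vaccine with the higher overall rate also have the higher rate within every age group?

40–64: Vaccine B 56/114 = 49.1%, the adjuvanted vaccine 67/158 = 42.4% → Vaccine B
Under-40: Vaccine B 79/114 = 69.3%, the adjuvanted vaccine 16/20 = 80.0% → the adjuvanted vaccine
65-plus: Vaccine B 201/639 = 31.5%, the adjuvanted vaccine 324/1398 = 23.2% → Vaccine B
Overall: Vaccine B 336/867 = 38.8%, the adjuvanted vaccine 407/1576 = 25.8% → Vaccine B
Neither sweeps: Vaccine B wins 2 of 3 groups, the adjuvanted vaccine wins 1. Vaccine B wins overall but not every group — no Simpson reversal.

No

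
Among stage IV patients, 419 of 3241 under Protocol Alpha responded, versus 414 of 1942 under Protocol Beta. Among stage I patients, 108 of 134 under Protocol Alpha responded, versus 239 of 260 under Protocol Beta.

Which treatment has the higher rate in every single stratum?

Protocol Beta

Stage IV: Protocol Alpha 419/3241 = 12.9%, Protocol Beta 414/1942 = 21.3% → Protocol Beta
Stage I: Protocol Alpha 108/134 = 80.6%, Protocol Beta 239/260 = 91.9% → Protocol Beta
Protocol Beta has the higher rate in both groups.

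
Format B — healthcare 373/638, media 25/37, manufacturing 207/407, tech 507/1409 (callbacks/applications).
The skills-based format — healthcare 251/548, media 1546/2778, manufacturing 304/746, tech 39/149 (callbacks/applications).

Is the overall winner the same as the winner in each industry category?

No

Healthcare: Format B 373/638 = 58.5%, the skills-based format 251/548 = 45.8% → Format B
Media: Format B 25/37 = 67.6%, the skills-based format 1546/2778 = 55.7% → Format B
Manufacturing: Format B 207/407 = 50.9%, the skills-based format 304/746 = 40.8% → Format B
Tech: Format B 507/1409 = 36.0%, the skills-based format 39/149 = 26.2% → Format B
Overall: Format B 1112/2491 = 44.6%, the skills-based format 2140/4221 = 50.7% → the skills-based format
Format B wins each industry group but the skills-based format wins overall — the comparison reverses. Format B's applications skew toward tech, which has a lower base rate.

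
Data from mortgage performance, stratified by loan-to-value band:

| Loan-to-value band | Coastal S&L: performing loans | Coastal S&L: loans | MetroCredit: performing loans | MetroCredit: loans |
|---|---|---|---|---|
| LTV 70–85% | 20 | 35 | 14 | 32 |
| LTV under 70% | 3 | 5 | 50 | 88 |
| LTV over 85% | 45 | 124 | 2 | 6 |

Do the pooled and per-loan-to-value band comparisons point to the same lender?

LTV 70–85%: Coastal S&L 20/35 = 57.1%, MetroCredit 14/32 = 43.8% → Coastal S&L
LTV under 70%: Coastal S&L 3/5 = 60.0%, MetroCredit 50/88 = 56.8% → Coastal S&L
LTV over 85%: Coastal S&L 45/124 = 36.3%, MetroCredit 2/6 = 33.3% → Coastal S&L
Overall: Coastal S&L 68/164 = 41.5%, MetroCredit 66/126 = 52.4% → MetroCredit
Coastal S&L wins each loan-to-value group but MetroCredit wins overall — the comparison reverses. Coastal S&L's loans skew toward LTV over 85%, which has a lower base rate.

No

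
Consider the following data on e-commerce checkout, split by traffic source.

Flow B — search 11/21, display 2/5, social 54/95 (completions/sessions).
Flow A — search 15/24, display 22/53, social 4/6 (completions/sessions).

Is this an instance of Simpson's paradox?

Yes

Search: Flow B 11/21 = 52.4%, Flow A 15/24 = 62.5% → Flow A
Display: Flow B 2/5 = 40.0%, Flow A 22/53 = 41.5% → Flow A
Social: Flow B 54/95 = 56.8%, Flow A 4/6 = 66.7% → Flow A
Overall: Flow B 67/121 = 55.4%, Flow A 41/83 = 49.4% → Flow B
Flow A wins each traffic group but Flow B wins overall — the comparison reverses. Flow A's sessions skew toward display, which has a lower base rate.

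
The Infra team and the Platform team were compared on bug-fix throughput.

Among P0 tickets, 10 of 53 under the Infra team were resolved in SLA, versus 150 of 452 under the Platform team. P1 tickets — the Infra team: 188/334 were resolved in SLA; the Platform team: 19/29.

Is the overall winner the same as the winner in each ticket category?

P0: the Infra team 10/53 = 18.9%, the Platform team 150/452 = 33.2% → the Platform team
P1: the Infra team 188/334 = 56.3%, the Platform team 19/29 = 65.5% → the Platform team
Overall: the Infra team 198/387 = 51.2%, the Platform team 169/481 = 35.1% → the Infra team
The Platform team wins each ticket group but the Infra team wins overall — the comparison reverses. The Platform team's tickets skew toward P0, which has a lower base rate.

No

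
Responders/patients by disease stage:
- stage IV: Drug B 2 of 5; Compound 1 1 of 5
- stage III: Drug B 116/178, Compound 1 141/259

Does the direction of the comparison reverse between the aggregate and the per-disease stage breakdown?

No

Stage IV: Drug B 2/5 = 40.0%, Compound 1 1/5 = 20.0% → Drug B
Stage III: Drug B 116/178 = 65.2%, Compound 1 141/259 = 54.4% → Drug B
Overall: Drug B 118/183 = 64.5%, Compound 1 142/264 = 53.8% → Drug B
Drug B wins overall and in every disease group — no reversal.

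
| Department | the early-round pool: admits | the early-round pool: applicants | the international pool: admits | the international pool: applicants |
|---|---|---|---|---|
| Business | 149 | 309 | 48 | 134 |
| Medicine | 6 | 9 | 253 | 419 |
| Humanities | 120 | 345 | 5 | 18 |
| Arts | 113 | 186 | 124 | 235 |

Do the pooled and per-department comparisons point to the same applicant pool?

No

Business: the early-round pool 149/309 = 48.2%, the international pool 48/134 = 35.8% → the early-round pool
Medicine: the early-round pool 6/9 = 66.7%, the international pool 253/419 = 60.4% → the early-round pool
Humanities: the early-round pool 120/345 = 34.8%, the international pool 5/18 = 27.8% → the early-round pool
Arts: the early-round pool 113/186 = 60.8%, the international pool 124/235 = 52.8% → the early-round pool
Overall: the early-round pool 388/849 = 45.7%, the international pool 430/806 = 53.3% → the international pool
The early-round pool wins each department group but the international pool wins overall — the comparison reverses. The early-round pool's applicants skew toward Humanities, which has a lower base rate.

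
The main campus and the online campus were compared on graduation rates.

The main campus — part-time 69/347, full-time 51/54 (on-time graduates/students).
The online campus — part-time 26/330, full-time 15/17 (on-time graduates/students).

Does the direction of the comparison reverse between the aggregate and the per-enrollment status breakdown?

No

Part-time: the main campus 69/347 = 19.9%, the online campus 26/330 = 7.9% → the main campus
Full-time: the main campus 51/54 = 94.4%, the online campus 15/17 = 88.2% → the main campus
Overall: the main campus 120/401 = 29.9%, the online campus 41/347 = 11.8% → the main campus
The main campus wins overall and in every enrollment group — no reversal.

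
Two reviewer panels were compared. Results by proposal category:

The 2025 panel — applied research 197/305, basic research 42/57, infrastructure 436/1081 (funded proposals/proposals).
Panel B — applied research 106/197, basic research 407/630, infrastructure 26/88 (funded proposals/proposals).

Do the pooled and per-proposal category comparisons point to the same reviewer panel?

No

Applied research: the 2025 panel 197/305 = 64.6%, Panel B 106/197 = 53.8% → the 2025 panel
Basic research: the 2025 panel 42/57 = 73.7%, Panel B 407/630 = 64.6% → the 2025 panel
Infrastructure: the 2025 panel 436/1081 = 40.3%, Panel B 26/88 = 29.5% → the 2025 panel
Overall: the 2025 panel 675/1443 = 46.8%, Panel B 539/915 = 58.9% → Panel B
The 2025 panel wins each proposal group but Panel B wins overall — the comparison reverses. The 2025 panel's proposals skew toward infrastructure, which has a lower base rate.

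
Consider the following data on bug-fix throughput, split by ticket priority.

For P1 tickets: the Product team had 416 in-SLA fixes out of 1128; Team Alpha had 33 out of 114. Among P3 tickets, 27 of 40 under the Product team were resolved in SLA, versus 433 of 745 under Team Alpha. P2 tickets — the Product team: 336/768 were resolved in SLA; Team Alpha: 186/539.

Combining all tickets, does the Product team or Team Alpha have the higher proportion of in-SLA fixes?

P1: the Product team 416/1128 = 36.9%, Team Alpha 33/114 = 28.9% → the Product team
P3: the Product team 27/40 = 67.5%, Team Alpha 433/745 = 58.1% → the Product team
P2: the Product team 336/768 = 43.8%, Team Alpha 186/539 = 34.5% → the Product team
Overall: the Product team 779/1936 = 40.2%, Team Alpha 652/1398 = 46.6% → Team Alpha
(The Product team wins every ticket group but Team Alpha wins overall — the Product team's tickets skew toward the low-rate P1 group.)

Team Alpha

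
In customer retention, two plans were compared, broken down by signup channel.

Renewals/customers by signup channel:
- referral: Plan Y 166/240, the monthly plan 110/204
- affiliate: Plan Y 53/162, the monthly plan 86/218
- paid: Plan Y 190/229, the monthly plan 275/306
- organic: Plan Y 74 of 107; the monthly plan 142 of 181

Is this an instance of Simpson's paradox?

No

Referral: Plan Y 166/240 = 69.2%, the monthly plan 110/204 = 53.9% → Plan Y
Affiliate: Plan Y 53/162 = 32.7%, the monthly plan 86/218 = 39.4% → the monthly plan
Paid: Plan Y 190/229 = 83.0%, the monthly plan 275/306 = 89.9% → the monthly plan
Organic: Plan Y 74/107 = 69.2%, the monthly plan 142/181 = 78.5% → the monthly plan
Overall: Plan Y 483/738 = 65.4%, the monthly plan 613/909 = 67.4% → the monthly plan
Neither sweeps: Plan Y wins 1 of 4 groups, the monthly plan wins 3. The monthly plan wins overall but not every group — no Simpson reversal.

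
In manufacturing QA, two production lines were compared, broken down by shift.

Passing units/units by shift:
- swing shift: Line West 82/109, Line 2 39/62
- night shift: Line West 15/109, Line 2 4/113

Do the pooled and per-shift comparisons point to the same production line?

Swing shift: Line West 82/109 = 75.2%, Line 2 39/62 = 62.9% → Line West
Night shift: Line West 15/109 = 13.8%, Line 2 4/113 = 3.5% → Line West
Overall: Line West 97/218 = 44.5%, Line 2 43/175 = 24.6% → Line West
Line West wins overall and in every shift group — no reversal.

Yes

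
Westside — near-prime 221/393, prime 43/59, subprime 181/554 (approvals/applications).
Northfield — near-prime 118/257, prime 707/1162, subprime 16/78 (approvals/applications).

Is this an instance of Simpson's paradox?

Near-prime: Westside 221/393 = 56.2%, Northfield 118/257 = 45.9% → Westside
Prime: Westside 43/59 = 72.9%, Northfield 707/1162 = 60.8% → Westside
Subprime: Westside 181/554 = 32.7%, Northfield 16/78 = 20.5% → Westside
Overall: Westside 445/1006 = 44.2%, Northfield 841/1497 = 56.2% → Northfield
Westside wins each credit group but Northfield wins overall — the comparison reverses. Westside's applications skew toward subprime, which has a lower base rate.

Yes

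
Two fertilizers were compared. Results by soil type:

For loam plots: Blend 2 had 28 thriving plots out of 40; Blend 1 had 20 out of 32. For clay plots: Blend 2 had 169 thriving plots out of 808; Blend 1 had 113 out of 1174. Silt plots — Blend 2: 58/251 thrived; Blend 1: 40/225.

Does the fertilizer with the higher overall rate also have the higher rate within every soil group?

Loam: Blend 2 28/40 = 70.0%, Blend 1 20/32 = 62.5% → Blend 2
Clay: Blend 2 169/808 = 20.9%, Blend 1 113/1174 = 9.6% → Blend 2
Silt: Blend 2 58/251 = 23.1%, Blend 1 40/225 = 17.8% → Blend 2
Overall: Blend 2 255/1099 = 23.2%, Blend 1 173/1431 = 12.1% → Blend 2
Blend 2 wins overall and in every soil group — no reversal.

Yes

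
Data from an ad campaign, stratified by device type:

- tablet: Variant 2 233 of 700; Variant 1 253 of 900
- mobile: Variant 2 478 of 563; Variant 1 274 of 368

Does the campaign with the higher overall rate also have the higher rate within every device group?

Yes

Tablet: Variant 2 233/700 = 33.3%, Variant 1 253/900 = 28.1% → Variant 2
Mobile: Variant 2 478/563 = 84.9%, Variant 1 274/368 = 74.5% → Variant 2
Overall: Variant 2 711/1263 = 56.3%, Variant 1 527/1268 = 41.6% → Variant 2
Variant 2 wins overall and in every device group — no reversal.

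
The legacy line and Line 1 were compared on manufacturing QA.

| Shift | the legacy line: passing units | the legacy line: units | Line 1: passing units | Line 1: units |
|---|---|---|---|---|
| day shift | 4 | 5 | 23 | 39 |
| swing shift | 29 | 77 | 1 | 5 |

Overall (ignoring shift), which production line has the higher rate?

Day shift: the legacy line 4/5 = 80.0%, Line 1 23/39 = 59.0% → the legacy line
Swing shift: the legacy line 29/77 = 37.7%, Line 1 1/5 = 20.0% → the legacy line
Overall: the legacy line 33/82 = 40.2%, Line 1 24/44 = 54.5% → Line 1
(The legacy line wins every shift group but Line 1 wins overall — the legacy line's units skew toward the low-rate swing shift group.)

Line 1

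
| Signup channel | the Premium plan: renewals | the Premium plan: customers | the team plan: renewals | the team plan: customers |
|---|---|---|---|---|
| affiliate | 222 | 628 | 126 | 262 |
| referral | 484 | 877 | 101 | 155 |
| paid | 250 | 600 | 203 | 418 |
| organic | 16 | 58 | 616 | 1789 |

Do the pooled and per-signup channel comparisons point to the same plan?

Affiliate: the Premium plan 222/628 = 35.4%, the team plan 126/262 = 48.1% → the team plan
Referral: the Premium plan 484/877 = 55.2%, the team plan 101/155 = 65.2% → the team plan
Paid: the Premium plan 250/600 = 41.7%, the team plan 203/418 = 48.6% → the team plan
Organic: the Premium plan 16/58 = 27.6%, the team plan 616/1789 = 34.4% → the team plan
Overall: the Premium plan 972/2163 = 44.9%, the team plan 1046/2624 = 39.9% → the Premium plan
The team plan wins each signup group but the Premium plan wins overall — the comparison reverses. The team plan's customers skew toward organic, which has a lower base rate.

No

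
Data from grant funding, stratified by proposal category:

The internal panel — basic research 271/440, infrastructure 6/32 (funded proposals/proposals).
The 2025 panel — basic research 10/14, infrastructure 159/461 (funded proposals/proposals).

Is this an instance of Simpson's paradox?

Basic research: the internal panel 271/440 = 61.6%, the 2025 panel 10/14 = 71.4% → the 2025 panel
Infrastructure: the internal panel 6/32 = 18.8%, the 2025 panel 159/461 = 34.5% → the 2025 panel
Overall: the internal panel 277/472 = 58.7%, the 2025 panel 169/475 = 35.6% → the internal panel
The 2025 panel wins each proposal group but the internal panel wins overall — the comparison reverses. The 2025 panel's proposals skew toward infrastructure, which has a lower base rate.

Yes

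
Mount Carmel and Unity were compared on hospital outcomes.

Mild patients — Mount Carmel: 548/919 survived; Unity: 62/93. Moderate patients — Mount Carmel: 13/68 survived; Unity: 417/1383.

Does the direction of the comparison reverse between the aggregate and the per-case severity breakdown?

Yes

Mild: Mount Carmel 548/919 = 59.6%, Unity 62/93 = 66.7% → Unity
Moderate: Mount Carmel 13/68 = 19.1%, Unity 417/1383 = 30.2% → Unity
Overall: Mount Carmel 561/987 = 56.8%, Unity 479/1476 = 32.5% → Mount Carmel
Unity wins each case group but Mount Carmel wins overall — the comparison reverses. Unity's patients skew toward moderate, which has a lower base rate.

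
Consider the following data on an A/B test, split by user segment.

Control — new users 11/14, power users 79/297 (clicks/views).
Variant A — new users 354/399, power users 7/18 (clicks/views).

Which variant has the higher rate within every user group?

New users: Control 11/14 = 78.6%, Variant A 354/399 = 88.7% → Variant A
Power users: Control 79/297 = 26.6%, Variant A 7/18 = 38.9% → Variant A
Variant A has the higher rate in both groups.

Variant A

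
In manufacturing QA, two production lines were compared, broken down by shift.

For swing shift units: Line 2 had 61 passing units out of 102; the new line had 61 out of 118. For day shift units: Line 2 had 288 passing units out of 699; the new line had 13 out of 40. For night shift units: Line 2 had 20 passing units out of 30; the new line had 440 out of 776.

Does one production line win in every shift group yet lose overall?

Yes

Swing shift: Line 2 61/102 = 59.8%, the new line 61/118 = 51.7% → Line 2
Day shift: Line 2 288/699 = 41.2%, the new line 13/40 = 32.5% → Line 2
Night shift: Line 2 20/30 = 66.7%, the new line 440/776 = 56.7% → Line 2
Overall: Line 2 369/831 = 44.4%, the new line 514/934 = 55.0% → the new line
Line 2 wins each shift group but the new line wins overall — the comparison reverses. Line 2's units skew toward day shift, which has a lower base rate.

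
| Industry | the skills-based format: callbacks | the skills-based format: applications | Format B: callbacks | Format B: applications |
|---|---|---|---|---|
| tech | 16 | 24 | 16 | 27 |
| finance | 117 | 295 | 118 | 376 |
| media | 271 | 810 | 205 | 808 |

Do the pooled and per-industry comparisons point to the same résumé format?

Tech: the skills-based format 16/24 = 66.7%, Format B 16/27 = 59.3% → the skills-based format
Finance: the skills-based format 117/295 = 39.7%, Format B 118/376 = 31.4% → the skills-based format
Media: the skills-based format 271/810 = 33.5%, Format B 205/808 = 25.4% → the skills-based format
Overall: the skills-based format 404/1129 = 35.8%, Format B 339/1211 = 28.0% → the skills-based format
The skills-based format wins overall and in every industry group — no reversal.

Yes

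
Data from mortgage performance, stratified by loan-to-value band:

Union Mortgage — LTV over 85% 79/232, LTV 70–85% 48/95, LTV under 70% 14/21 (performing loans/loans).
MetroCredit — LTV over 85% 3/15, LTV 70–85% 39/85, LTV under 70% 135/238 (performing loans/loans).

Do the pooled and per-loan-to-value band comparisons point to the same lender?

LTV over 85%: Union Mortgage 79/232 = 34.1%, MetroCredit 3/15 = 20.0% → Union Mortgage
LTV 70–85%: Union Mortgage 48/95 = 50.5%, MetroCredit 39/85 = 45.9% → Union Mortgage
LTV under 70%: Union Mortgage 14/21 = 66.7%, MetroCredit 135/238 = 56.7% → Union Mortgage
Overall: Union Mortgage 141/348 = 40.5%, MetroCredit 177/338 = 52.4% → MetroCredit
Union Mortgage wins each loan-to-value group but MetroCredit wins overall — the comparison reverses. Union Mortgage's loans skew toward LTV over 85%, which has a lower base rate.

No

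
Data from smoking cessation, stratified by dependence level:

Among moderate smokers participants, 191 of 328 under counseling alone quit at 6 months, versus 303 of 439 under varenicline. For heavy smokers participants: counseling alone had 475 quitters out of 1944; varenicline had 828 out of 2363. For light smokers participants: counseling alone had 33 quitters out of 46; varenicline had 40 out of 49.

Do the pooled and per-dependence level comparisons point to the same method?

Moderate smokers: counseling alone 191/328 = 58.2%, varenicline 303/439 = 69.0% → varenicline
Heavy smokers: counseling alone 475/1944 = 24.4%, varenicline 828/2363 = 35.0% → varenicline
Light smokers: counseling alone 33/46 = 71.7%, varenicline 40/49 = 81.6% → varenicline
Overall: counseling alone 699/2318 = 30.2%, varenicline 1171/2851 = 41.1% → varenicline
Varenicline wins overall and in every dependence group — no reversal.

Yes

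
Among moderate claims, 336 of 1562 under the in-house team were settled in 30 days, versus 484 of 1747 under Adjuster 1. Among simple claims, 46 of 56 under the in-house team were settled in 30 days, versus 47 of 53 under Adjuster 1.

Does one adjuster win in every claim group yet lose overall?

Moderate: the in-house team 336/1562 = 21.5%, Adjuster 1 484/1747 = 27.7% → Adjuster 1
Simple: the in-house team 46/56 = 82.1%, Adjuster 1 47/53 = 88.7% → Adjuster 1
Overall: the in-house team 382/1618 = 23.6%, Adjuster 1 531/1800 = 29.5% → Adjuster 1
Adjuster 1 wins overall and in every claim group — no reversal.

No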